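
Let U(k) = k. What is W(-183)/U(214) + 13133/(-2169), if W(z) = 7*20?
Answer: -1253401/232083 ≈ -5.4007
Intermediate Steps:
W(z) = 140
W(-183)/U(214) + 13133/(-2169) = 140/214 + 13133/(-2169) = 140*(1/214) + 13133*(-1/2169) = 70/107 - 13133/2169 = -1253401/232083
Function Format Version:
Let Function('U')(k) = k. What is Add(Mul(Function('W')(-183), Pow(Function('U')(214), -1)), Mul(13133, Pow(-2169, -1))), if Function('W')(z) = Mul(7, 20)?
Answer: Rational(-1253401, 232083) ≈ -5.4007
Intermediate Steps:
Function('W')(z) = 140
Add(Mul(Function('W')(-183), Pow(Function('U')(214), -1)), Mul(13133, Pow(-2169, -1))) = Add(Mul(140, Pow(214, -1)), Mul(13133, Pow(-2169, -1))) = Add(Mul(140, Rational(1, 214)), Mul(13133, Rational(-1, 2169))) = Add(Rational(70, 107), Rational(-13133, 2169)) = Rational(-1253401, 232083)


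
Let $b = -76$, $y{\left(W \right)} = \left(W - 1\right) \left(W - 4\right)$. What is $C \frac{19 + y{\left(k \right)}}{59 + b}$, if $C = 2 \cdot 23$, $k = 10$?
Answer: $- \frac{3358}{17} \approx -197.53$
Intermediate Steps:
$y{\left(W \right)} = \left(-1 + W\right) \left(-4 + W\right)$
$C = 46$
$C \frac{19 + y{\left(k \right)}}{59 + b} = 46 \frac{19 + \left(4 + 10^{2} - 50\right)}{59 - 76} = 46 \frac{19 + \left(4 + 100 - 50\right)}{-17} = 46 \left(19 + 54\right) \left(- \frac{1}{17}\right) = 46 \cdot 73 \left(- \frac{1}{17}\right) = 46 \left(- \frac{73}{17}\right) = - \frac{3358}{17}$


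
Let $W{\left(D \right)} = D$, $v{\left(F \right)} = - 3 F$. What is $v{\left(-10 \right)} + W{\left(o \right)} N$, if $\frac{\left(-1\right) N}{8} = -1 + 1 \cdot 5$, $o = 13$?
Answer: $-386$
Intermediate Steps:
$N = -32$ ($N = - 8 \left(-1 + 1 \cdot 5\right) = - 8 \left(-1 + 5\right) = \left(-8\right) 4 = -32$)
$v{\left(-10 \right)} + W{\left(o \right)} N = \left(-3\right) \left(-10\right) + 13 \left(-32\right) = 30 - 416 = -386$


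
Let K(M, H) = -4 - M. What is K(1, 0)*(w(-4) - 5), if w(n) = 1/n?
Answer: 105/4 ≈ 26.250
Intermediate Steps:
w(n) = 1/n
K(1, 0)*(w(-4) - 5) = (-4 - 1*1)*(1/(-4) - 5) = (-4 - 1)*(-¼ - 5) = -5*(-21/4) = 105/4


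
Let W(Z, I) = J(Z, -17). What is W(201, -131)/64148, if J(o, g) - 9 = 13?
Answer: 11/32074 ≈ 0.00034296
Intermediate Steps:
J(o, g) = 22 (J(o, g) = 9 + 13 = 22)
W(Z, I) = 22
W(201, -131)/64148 = 22/64148 = 22*(1/64148) = 11/32074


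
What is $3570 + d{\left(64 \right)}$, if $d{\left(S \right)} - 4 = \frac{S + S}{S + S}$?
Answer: $3575$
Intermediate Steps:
$d{\left(S \right)} = 5$ ($d{\left(S \right)} = 4 + \frac{S + S}{S + S} = 4 + \frac{2 S}{2 S} = 4 + 2 S \frac{1}{2 S} = 4 + 1 = 5$)
$3570 + d{\left(64 \right)} = 3570 + 5 = 3575$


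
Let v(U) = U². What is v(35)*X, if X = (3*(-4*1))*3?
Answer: -44100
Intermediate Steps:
X = -36 (X = (3*(-4))*3 = -12*3 = -36)
v(35)*X = 35²*(-36) = 1225*(-36) = -44100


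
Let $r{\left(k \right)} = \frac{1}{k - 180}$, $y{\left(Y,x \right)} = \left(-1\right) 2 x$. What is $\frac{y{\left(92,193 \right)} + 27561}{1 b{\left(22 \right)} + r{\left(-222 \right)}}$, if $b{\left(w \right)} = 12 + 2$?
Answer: $\frac{10924350}{5627} \approx 1941.4$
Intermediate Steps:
$b{\left(w \right)} = 14$
$y{\left(Y,x \right)} = - 2 x$
$r{\left(k \right)} = \frac{1}{-180 + k}$
$\frac{y{\left(92,193 \right)} + 27561}{1 b{\left(22 \right)} + r{\left(-222 \right)}} = \frac{\left(-2\right) 193 + 27561}{1 \cdot 14 + \frac{1}{-180 - 222}} = \frac{-386 + 27561}{14 + \frac{1}{-402}} = \frac{27175}{14 - \frac{1}{402}} = \frac{27175}{\frac{5627}{402}} = 27175 \cdot \frac{402}{5627} = \frac{10924350}{5627}$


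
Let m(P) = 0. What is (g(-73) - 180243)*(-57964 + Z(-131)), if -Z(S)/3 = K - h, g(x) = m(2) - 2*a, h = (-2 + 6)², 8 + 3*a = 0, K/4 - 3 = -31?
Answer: 31134254540/3 ≈ 1.0378e+10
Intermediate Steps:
K = -112 (K = 12 + 4*(-31) = 12 - 124 = -112)
a = -8/3 (a = -8/3 + (⅓)*0 = -8/3 + 0 = -8/3 ≈ -2.6667)
h = 16 (h = 4² = 16)
g(x) = 16/3 (g(x) = 0 - 2*(-8/3) = 0 + 16/3 = 16/3)
Z(S) = 384 (Z(S) = -3*(-112 - 1*16) = -3*(-112 - 16) = -3*(-128) = 384)
(g(-73) - 180243)*(-57964 + Z(-131)) = (16/3 - 180243)*(-57964 + 384) = -540713/3*(-57580) = 31134254540/3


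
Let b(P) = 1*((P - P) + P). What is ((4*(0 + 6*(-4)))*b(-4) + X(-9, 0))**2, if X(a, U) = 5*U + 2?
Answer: 148996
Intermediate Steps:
X(a, U) = 2 + 5*U
b(P) = P (b(P) = 1*(0 + P) = 1*P = P)
((4*(0 + 6*(-4)))*b(-4) + X(-9, 0))**2 = ((4*(0 + 6*(-4)))*(-4) + (2 + 5*0))**2 = ((4*(0 - 24))*(-4) + (2 + 0))**2 = ((4*(-24))*(-4) + 2)**2 = (-96*(-4) + 2)**2 = (384 + 2)**2 = 386**2 = 148996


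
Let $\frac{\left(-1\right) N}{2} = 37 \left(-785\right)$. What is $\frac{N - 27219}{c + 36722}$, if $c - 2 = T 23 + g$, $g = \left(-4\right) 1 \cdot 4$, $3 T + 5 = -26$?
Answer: $\frac{92613}{109411} \approx 0.84647$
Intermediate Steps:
$T = - \frac{31}{3}$ ($T = - \frac{5}{3} + \frac{1}{3} \left(-26\right) = - \frac{5}{3} - \frac{26}{3} = - \frac{31}{3} \approx -10.333$)
$N = 58090$ ($N = - 2 \cdot 37 \left(-785\right) = \left(-2\right) \left(-29045\right) = 58090$)
$g = -16$ ($g = \left(-4\right) 4 = -16$)
$c = - \frac{755}{3}$ ($c = 2 - \frac{761}{3} = - \frac{755}{3} \approx -251.67$)
$\frac{N - 27219}{c + 36722} = \frac{58090 - 27219}{- \frac{755}{3} + 36722} = \frac{30871}{\frac{109411}{3}} = 30871 \cdot \frac{3}{109411} = \frac{92613}{109411}$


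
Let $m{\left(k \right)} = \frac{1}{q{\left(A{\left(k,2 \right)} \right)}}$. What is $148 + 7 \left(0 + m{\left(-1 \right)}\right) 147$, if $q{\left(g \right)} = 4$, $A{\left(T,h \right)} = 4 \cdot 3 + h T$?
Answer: $\frac{1621}{4} \approx 405.25$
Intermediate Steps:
$A{\left(T,h \right)} = 12 + T h$
$m{\left(k \right)} = \frac{1}{4}$
$148 + 7 \left(0 + m{\left(-1 \right)}\right) 147 = 148 + 7 \left(0 + \frac{1}{4}\right) 147 = 148 + 7 \cdot \frac{1}{4} \cdot 147 = 148 + \frac{7}{4} \cdot 147 = 148 + \frac{1029}{4} = \frac{1621}{4}$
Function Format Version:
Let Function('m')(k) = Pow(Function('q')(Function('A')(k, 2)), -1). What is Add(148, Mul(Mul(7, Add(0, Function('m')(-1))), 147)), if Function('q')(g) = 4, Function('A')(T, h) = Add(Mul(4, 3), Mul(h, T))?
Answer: Rational(1621, 4) ≈ 405.25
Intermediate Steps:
Function('A')(T, h) = Add(12, Mul(T, h))
Function('m')(k) = Rational(1, 4) (Function('m')(k) = Pow(4, -1) = Rational(1, 4))
Add(148, Mul(Mul(7, Add(0, Function('m')(-1))), 147)) = Add(148, Mul(Mul(7, Add(0, Rational(1, 4))), 147)) = Add(148, Mul(Mul(7, Rational(1, 4)), 147)) = Add(148, Mul(Rational(7, 4), 147)) = Add(148, Rational(1029, 4)) = Rational(1621, 4)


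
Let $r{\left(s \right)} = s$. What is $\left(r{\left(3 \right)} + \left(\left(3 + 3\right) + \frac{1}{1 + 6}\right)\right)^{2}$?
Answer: $\frac{4096}{49} \approx 83.592$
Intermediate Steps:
$\left(r{\left(3 \right)} + \left(\left(3 + 3\right) + \frac{1}{1 + 6}\right)\right)^{2} = \left(3 + \left(\left(3 + 3\right) + \frac{1}{1 + 6}\right)\right)^{2} = \left(3 + \left(6 + \frac{1}{7}\right)\right)^{2} = \left(3 + \frac{43}{7}\right)^{2} = \left(\frac{64}{7}\right)^{2} = \frac{4096}{49}$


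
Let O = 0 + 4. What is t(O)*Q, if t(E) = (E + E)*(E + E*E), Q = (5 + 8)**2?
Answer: 27040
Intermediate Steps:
O = 4
Q = 169 (Q = 13**2 = 169)
t(E) = 2*E*(E + E**2) (t(E) = (2*E)*(E + E**2) = 2*E*(E + E**2))
t(O)*Q = (2*4**2*(1 + 4))*169 = (2*16*5)*169 = 160*169 = 27040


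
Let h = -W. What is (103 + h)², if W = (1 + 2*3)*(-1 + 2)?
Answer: 9216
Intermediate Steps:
W = 7 (W = (1 + 6)*1 = 7*1 = 7)
h = -7 (h = -1*7 = -7)
(103 + h)² = (103 - 7)² = 96² = 9216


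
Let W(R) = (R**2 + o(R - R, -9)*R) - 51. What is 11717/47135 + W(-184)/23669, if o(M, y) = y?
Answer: 1948783908/1115638315 ≈ 1.7468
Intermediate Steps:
W(R) = -51 + R**2 - 9*R (W(R) = (R**2 - 9*R) - 51 = -51 + R**2 - 9*R)
11717/47135 + W(-184)/23669 = 11717/47135 + (-51 + (-184)**2 - 9*(-184))/23669 = 11717*(1/47135) + (-51 + 33856 + 1656)*(1/23669) = 11717/47135 + 35461*(1/23669) = 11717/47135 + 35461/23669 = 1948783908/1115638315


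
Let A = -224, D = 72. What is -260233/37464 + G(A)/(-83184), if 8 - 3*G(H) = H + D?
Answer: -1353076247/194775336 ≈ -6.9469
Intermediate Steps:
G(H) = -64/3 - H/3 (G(H) = 8/3 - (H + 72)/3 = 8/3 - (72 + H)/3 = 8/3 + (-24 - H/3) = -64/3 - H/3)
-260233/37464 + G(A)/(-83184) = -260233/37464 + (-64/3 - ⅓*(-224))/(-83184) = -260233*1/37464 + (-64/3 + 224/3)*(-1/83184) = -260233/37464 + (160/3)*(-1/83184) = -260233/37464 - 10/15597 = -1353076247/194775336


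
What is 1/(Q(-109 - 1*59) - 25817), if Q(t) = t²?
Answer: 1/2407 ≈ 0.00041546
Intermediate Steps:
1/(Q(-109 - 1*59) - 25817) = 1/((-109 - 1*59)² - 25817) = 1/((-109 - 59)² - 25817) = 1/((-168)² - 25817) = 1/(28224 - 25817) = 1/2407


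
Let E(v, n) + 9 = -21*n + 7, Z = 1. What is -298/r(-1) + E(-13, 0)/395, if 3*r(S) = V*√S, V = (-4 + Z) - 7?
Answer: -2/395 - 447*I/5 ≈ -0.0050633 - 89.4*I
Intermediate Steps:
V = -10 (V = (-4 + 1) - 7 = -3 - 7 = -10)
E(v, n) = -2 - 21*n (E(v, n) = -9 + (-21*n + 7) = -9 + (7 - 21*n) = -2 - 21*n)
r(S) = -10*√S/3 (r(S) = (-10*√S)/3 = -10*√S/3)
-298/r(-1) + E(-13, 0)/395 = -298*3*I/10 + (-2 - 21*0)/395 = -298*3*I/10 + (-2 + 0)*(1/395) = -447*I/5 - 2*1/395 = -447*I/5 - 2/395 = -2/395 - 447*I/5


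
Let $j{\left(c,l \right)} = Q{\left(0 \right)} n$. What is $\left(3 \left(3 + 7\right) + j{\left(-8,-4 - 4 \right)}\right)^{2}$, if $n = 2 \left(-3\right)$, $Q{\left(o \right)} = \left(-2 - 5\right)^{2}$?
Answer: $69696$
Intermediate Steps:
$Q{\left(o \right)} = 49$ ($Q{\left(o \right)} = \left(-7\right)^{2} = 49$)
$n = -6$
$j{\left(c,l \right)} = -294$ ($j{\left(c,l \right)} = 49 \left(-6\right) = -294$)
$\left(3 \left(3 + 7\right) + j{\left(-8,-4 - 4 \right)}\right)^{2} = \left(3 \left(3 + 7\right) - 294\right)^{2} = \left(3 \cdot 10 - 294\right)^{2} = \left(30 - 294\right)^{2} = \left(-264\right)^{2} = 69696$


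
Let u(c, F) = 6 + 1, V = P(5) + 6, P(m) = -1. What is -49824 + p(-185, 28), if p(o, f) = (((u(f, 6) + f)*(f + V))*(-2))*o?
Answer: 377526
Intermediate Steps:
V = 5 (V = -1 + 6 = 5)
u(c, F) = 7
p(o, f) = -2*o*(5 + f)*(7 + f) (p(o, f) = (((7 + f)*(f + 5))*(-2))*o = (((7 + f)*(5 + f))*(-2))*o = (((5 + f)*(7 + f))*(-2))*o = (-2*(5 + f)*(7 + f))*o = -2*o*(5 + f)*(7 + f))
-49824 + p(-185, 28) = -49824 - 2*(-185)*(35 + 28² + 12*28) = -49824 - 2*(-185)*(35 + 784 + 336) = -49824 - 2*(-185)*1155 = -49824 + 427350 = 377526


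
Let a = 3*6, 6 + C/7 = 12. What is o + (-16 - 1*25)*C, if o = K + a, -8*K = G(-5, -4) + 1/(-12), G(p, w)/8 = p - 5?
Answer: -162623/96 ≈ -1694.0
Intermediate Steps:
C = 42 (C = -42 + 7*12 = -42 + 84 = 42)
G(p, w) = -40 + 8*p (G(p, w) = 8*(p - 5) = 8*(-5 + p) = -40 + 8*p)
a = 18
K = 961/96 (K = -((-40 + 8*(-5)) + 1/(-12))/8 = -((-40 - 40) - 1/12)/8 = -(-80 - 1/12)/8 = -⅛*(-961/12) = 961/96 ≈ 10.010)
o = 2689/96 (o = 961/96 + 18 = 2689/96 ≈ 28.010)
o + (-16 - 1*25)*C = 2689/96 + (-16 - 1*25)*42 = 2689/96 + (-16 - 25)*42 = 2689/96 - 41*42 = 2689/96 - 1722 = -162623/96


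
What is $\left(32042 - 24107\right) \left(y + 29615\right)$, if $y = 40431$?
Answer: $555815010$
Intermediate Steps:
$\left(32042 - 24107\right) \left(y + 29615\right) = \left(32042 - 24107\right) \left(40431 + 29615\right) = 7935 \cdot 70046 = 555815010$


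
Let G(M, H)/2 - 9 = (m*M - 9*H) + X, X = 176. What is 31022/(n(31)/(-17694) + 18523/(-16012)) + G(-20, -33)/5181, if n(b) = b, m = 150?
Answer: -22768832373250060/850311766227 ≈ -26777.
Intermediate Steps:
G(M, H) = 370 - 18*H + 300*M (G(M, H) = 18 + 2*((150*M - 9*H) + 176) = 18 + 2*((-9*H + 150*M) + 176) = 18 + 2*(176 - 9*H + 150*M) = 18 + (352 - 18*H + 300*M) = 370 - 18*H + 300*M)
31022/(n(31)/(-17694) + 18523/(-16012)) + G(-20, -33)/5181 = 31022/(31/(-17694) + 18523/(-16012)) + (370 - 18*(-33) + 300*(-20))/5181 = 31022/(31*(-1/17694) + 18523*(-1/16012)) + (370 + 594 - 6000)*(1/5181) = 31022/(-31/17694 - 18523/16012) - 5036*1/5181 = 31022/(-164121167/141658164) - 5036/5181 = 31022*(-141658164/164121167) - 5036/5181 = -4394519563608/164121167 - 5036/5181 = -22768832373250060/850311766227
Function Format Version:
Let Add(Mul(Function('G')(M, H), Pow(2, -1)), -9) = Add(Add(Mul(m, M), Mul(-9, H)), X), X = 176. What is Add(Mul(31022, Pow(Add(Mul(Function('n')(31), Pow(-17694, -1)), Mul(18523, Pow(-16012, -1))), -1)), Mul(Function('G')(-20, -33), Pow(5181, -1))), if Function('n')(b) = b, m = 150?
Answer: Rational(-22768832373250060, 850311766227) ≈ -26777.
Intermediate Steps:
Function('G')(M, H) = Add(370, Mul(-18, H), Mul(300, M)) (Function('G')(M, H) = Add(18, Mul(2, Add(Add(Mul(150, M), Mul(-9, H)), 176))) = Add(18, Mul(2, Add(Add(Mul(-9, H), Mul(150, M)), 176))) = Add(18, Mul(2, Add(176, Mul(-9, H), Mul(150, M)))) = Add(18, Add(352, Mul(-18, H), Mul(300, M))) = Add(370, Mul(-18, H), Mul(300, M)))
Add(Mul(31022, Pow(Add(Mul(Function('n')(31), Pow(-17694, -1)), Mul(18523, Pow(-16012, -1))), -1)), Mul(Function('G')(-20, -33), Pow(5181, -1))) = Add(Mul(31022, Pow(Add(Mul(31, Pow(-17694, -1)), Mul(18523, Pow(-16012, -1))), -1)), Mul(Add(370, Mul(-18, -33), Mul(300, -20)), Pow(5181, -1))) = Add(Mul(31022, Pow(Add(Mul(31, Rational(-1, 17694)), Mul(18523, Rational(-1, 16012))), -1)), Mul(Add(370, 594, -6000), Rational(1, 5181))) = Add(Mul(31022, Pow(Add(Rational(-31, 17694), Rational(-18523, 16012)), -1)), Mul(-5036, Rational(1, 5181))) = Add(Mul(31022, Pow(Rational(-164121167, 141658164), -1)), Rational(-5036, 5181)) = Add(Mul(31022, Rational(-141658164, 164121167)), Rational(-5036, 5181)) = Add(Rational(-4394519563608, 164121167), Rational(-5036, 5181)) = Rational(-22768832373250060, 850311766227)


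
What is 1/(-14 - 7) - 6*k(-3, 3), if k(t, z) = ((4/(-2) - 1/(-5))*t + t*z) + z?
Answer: 373/105 ≈ 3.5524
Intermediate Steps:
k(t, z) = z - 9*t/5 + t*z (k(t, z) = ((4*(-1/2) - 1*(-1/5))*t + t*z) + z = ((-2 + 1/5)*t + t*z) + z = (-9*t/5 + t*z) + z = z - 9*t/5 + t*z)
1/(-14 - 7) - 6*k(-3, 3) = 1/(-14 - 7) - 6*(3 - 9/5*(-3) - 3*3) = 1/(-21) - 6*(3 + 27/5 - 9) = -1/21 - 6*(-3/5) = -1/21 + 18/5 = 373/105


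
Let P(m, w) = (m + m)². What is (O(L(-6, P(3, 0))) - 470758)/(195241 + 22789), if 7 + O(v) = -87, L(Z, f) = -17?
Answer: -235426/109015 ≈ -2.1596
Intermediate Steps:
P(m, w) = 4*m² (P(m, w) = (2*m)² = 4*m²)
O(v) = -94 (O(v) = -7 - 87 = -94)
(O(L(-6, P(3, 0))) - 470758)/(195241 + 22789) = (-94 - 470758)/(195241 + 22789) = -470852/218030 = -470852*1/218030 = -235426/109015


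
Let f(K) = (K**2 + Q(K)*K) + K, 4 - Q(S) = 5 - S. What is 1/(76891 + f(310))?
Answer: 1/269091 ≈ 3.7162e-6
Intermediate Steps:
Q(S) = -1 + S (Q(S) = 4 - (5 - S) = 4 + (-5 + S) = -1 + S)
f(K) = K + K**2 + K*(-1 + K) (f(K) = (K**2 + (-1 + K)*K) + K = (K**2 + K*(-1 + K)) + K = K + K**2 + K*(-1 + K))
1/(76891 + f(310)) = 1/(76891 + 2*310**2) = 1/(76891 + 2*96100) = 1/(76891 + 192200) = 1/269091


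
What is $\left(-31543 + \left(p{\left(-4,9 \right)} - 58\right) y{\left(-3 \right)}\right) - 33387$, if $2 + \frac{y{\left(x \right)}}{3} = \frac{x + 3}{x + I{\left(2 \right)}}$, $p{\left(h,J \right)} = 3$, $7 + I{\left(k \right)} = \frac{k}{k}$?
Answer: $-64600$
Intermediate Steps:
$I{\left(k \right)} = -6$ ($I{\left(k \right)} = -7 + \frac{k}{k} = -7 + 1 = -6$)
$y{\left(x \right)} = -6 + \frac{3 \left(3 + x\right)}{-6 + x}$ ($y{\left(x \right)} = -6 + 3 \frac{x + 3}{x - 6} = -6 + 3 \frac{3 + x}{-6 + x} = -6 + \frac{3 \left(3 + x\right)}{-6 + x}$)
$\left(-31543 + \left(p{\left(-4,9 \right)} - 58\right) y{\left(-3 \right)}\right) - 33387 = \left(-31543 + \left(3 - 58\right) \frac{3 \left(15 - -3\right)}{-6 - 3}\right) - 33387 = \left(-31543 - 55 \frac{3 \left(15 + 3\right)}{-9}\right) - 33387 = \left(-31543 - 55 \cdot 3 \left(- \frac{1}{9}\right) 18\right) - 33387 = \left(-31543 - -330\right) - 33387 = \left(-31543 + 330\right) - 33387 = -31213 - 33387 = -64600$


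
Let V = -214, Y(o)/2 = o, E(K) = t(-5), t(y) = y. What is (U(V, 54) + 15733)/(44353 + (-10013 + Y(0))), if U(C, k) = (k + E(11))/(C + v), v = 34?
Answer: 2831891/6181200 ≈ 0.45815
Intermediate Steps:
E(K) = -5
Y(o) = 2*o
U(C, k) = (-5 + k)/(34 + C) (U(C, k) = (k - 5)/(C + 34) = (-5 + k)/(34 + C))
(U(V, 54) + 15733)/(44353 + (-10013 + Y(0))) = ((-5 + 54)/(34 - 214) + 15733)/(44353 + (-10013 + 2*0)) = (49/(-180) + 15733)/(44353 + (-10013 + 0)) = (-1/180*49 + 15733)/(44353 - 10013) = (-49/180 + 15733)/34340 = (2831891/180)*(1/34340) = 2831891/6181200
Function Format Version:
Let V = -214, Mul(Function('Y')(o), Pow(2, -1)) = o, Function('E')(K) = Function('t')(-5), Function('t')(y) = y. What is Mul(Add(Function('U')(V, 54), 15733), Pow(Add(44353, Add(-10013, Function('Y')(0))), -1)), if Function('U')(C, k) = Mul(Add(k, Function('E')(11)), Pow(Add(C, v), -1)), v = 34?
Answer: Rational(2831891, 6181200) ≈ 0.45815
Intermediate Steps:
Function('E')(K) = -5
Function('Y')(o) = Mul(2, o)
Function('U')(C, k) = Mul(Pow(Add(34, C), -1), Add(-5, k)) (Function('U')(C, k) = Mul(Add(k, -5), Pow(Add(C, 34), -1)) = Mul(Add(-5, k), Pow(Add(34, C), -1)) = Mul(Pow(Add(34, C), -1), Add(-5, k)))
Mul(Add(Function('U')(V, 54), 15733), Pow(Add(44353, Add(-10013, Function('Y')(0))), -1)) = Mul(Add(Mul(Pow(Add(34, -214), -1), Add(-5, 54)), 15733), Pow(Add(44353, Add(-10013, Mul(2, 0))), -1)) = Mul(Add(Mul(Pow(-180, -1), 49), 15733), Pow(Add(44353, Add(-10013, 0)), -1)) = Mul(Add(Mul(Rational(-1, 180), 49), 15733), Pow(Add(44353, -10013), -1)) = Mul(Add(Rational(-49, 180), 15733), Pow(34340, -1)) = Mul(Rational(2831891, 180), Rational(1, 34340)) = Rational(2831891, 6181200)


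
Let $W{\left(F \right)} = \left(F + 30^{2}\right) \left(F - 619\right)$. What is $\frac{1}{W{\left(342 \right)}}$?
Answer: $- \frac{1}{344034} \approx -2.9067 \cdot 10^{-6}$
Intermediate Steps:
$W{\left(F \right)} = \left(-619 + F\right) \left(900 + F\right)$ ($W{\left(F \right)} = \left(F + 900\right) \left(-619 + F\right) = \left(900 + F\right) \left(-619 + F\right) = \left(-619 + F\right) \left(900 + F\right)$)
$\frac{1}{W{\left(342 \right)}} = \frac{1}{-557100 + 342^{2} + 281 \cdot 342} = \frac{1}{-557100 + 116964 + 96102} = \frac{1}{-344034} = - \frac{1}{344034}$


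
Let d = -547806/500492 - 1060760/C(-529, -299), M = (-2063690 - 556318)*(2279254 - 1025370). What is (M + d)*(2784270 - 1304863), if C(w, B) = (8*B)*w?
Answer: -8363995991955043643262938815/1720941742 ≈ -4.8601e+18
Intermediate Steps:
M = -3285186111072 (M = -2620008*1253884 = -3285186111072)
C(w, B) = 8*B*w
d = -3326299121/1720941742 (d = -547806/500492 - 1060760/(8*(-299)*(-529)) = -547806*1/500492 - 1060760/1265368 = -273903/250246 - 1060760*1/1265368 = -273903/250246 - 5765/6877 = -3326299121/1720941742 ≈ -1.9328)
(M + d)*(2784270 - 1304863) = (-3285186111072 - 3326299121/1720941742)*(2784270 - 1304863) = -5653613908785779466545/1720941742*1479407 = -8363995991955043643262938815/1720941742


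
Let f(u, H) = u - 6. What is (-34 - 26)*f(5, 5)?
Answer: 60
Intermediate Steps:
f(u, H) = -6 + u
(-34 - 26)*f(5, 5) = (-34 - 26)*(-6 + 5) = -60*(-1) = 60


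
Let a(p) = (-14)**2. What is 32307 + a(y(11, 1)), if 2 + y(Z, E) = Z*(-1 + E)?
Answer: 32503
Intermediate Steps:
y(Z, E) = -2 + Z*(-1 + E)
a(p) = 196
32307 + a(y(11, 1)) = 32307 + 196 = 32503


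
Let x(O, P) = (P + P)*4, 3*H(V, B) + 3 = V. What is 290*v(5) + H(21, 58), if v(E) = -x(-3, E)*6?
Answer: -69594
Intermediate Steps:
H(V, B) = -1 + V/3
x(O, P) = 8*P (x(O, P) = (2*P)*4 = 8*P)
v(E) = -48*E (v(E) = -8*E*6 = -48*E)
290*v(5) + H(21, 58) = 290*(-48*5) + (-1 + (⅓)*21) = 290*(-240) + (-1 + 7) = -69600 + 6 = -69594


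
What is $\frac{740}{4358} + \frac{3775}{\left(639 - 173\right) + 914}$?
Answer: $\frac{1747265}{601404} \approx 2.9053$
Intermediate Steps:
$\frac{740}{4358} + \frac{3775}{\left(639 - 173\right) + 914} = 740 \cdot \frac{1}{4358} + \frac{3775}{466 + 914} = \frac{370}{2179} + \frac{3775}{1380} = \frac{370}{2179} + 3775 \cdot \frac{1}{1380} = \frac{370}{2179} + \frac{755}{276} = \frac{1747265}{601404}$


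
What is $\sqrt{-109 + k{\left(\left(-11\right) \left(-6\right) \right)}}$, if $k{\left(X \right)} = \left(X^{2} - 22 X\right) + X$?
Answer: $\sqrt{2861} \approx 53.488$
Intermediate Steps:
$k{\left(X \right)} = X^{2} - 21 X$
$\sqrt{-109 + k{\left(\left(-11\right) \left(-6\right) \right)}} = \sqrt{-109 + \left(-11\right) \left(-6\right) \left(-21 - -66\right)} = \sqrt{-109 + 66 \left(-21 + 66\right)} = \sqrt{-109 + 66 \cdot 45} = \sqrt{-109 + 2970} = \sqrt{2861}$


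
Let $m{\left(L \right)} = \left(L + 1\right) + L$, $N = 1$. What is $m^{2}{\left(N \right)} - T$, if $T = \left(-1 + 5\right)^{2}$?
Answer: $-7$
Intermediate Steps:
$T = 16$ ($T = 4^{2} = 16$)
$m{\left(L \right)} = 1 + 2 L$ ($m{\left(L \right)} = \left(1 + L\right) + L = 1 + 2 L$)
$m^{2}{\left(N \right)} - T = \left(1 + 2 \cdot 1\right)^{2} - 16 = \left(1 + 2\right)^{2} - 16 = 3^{2} - 16 = 9 - 16 = -7$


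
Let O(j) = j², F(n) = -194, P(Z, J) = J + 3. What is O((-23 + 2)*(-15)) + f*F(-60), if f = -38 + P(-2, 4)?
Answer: 105239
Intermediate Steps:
P(Z, J) = 3 + J
f = -31 (f = -38 + (3 + 4) = -38 + 7 = -31)
O((-23 + 2)*(-15)) + f*F(-60) = ((-23 + 2)*(-15))² - 31*(-194) = (-21*(-15))² + 6014 = 315² + 6014 = 99225 + 6014 = 105239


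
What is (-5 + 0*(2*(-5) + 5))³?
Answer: -125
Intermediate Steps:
(-5 + 0*(2*(-5) + 5))³ = (-5 + 0*(-10 + 5))³ = (-5 + 0*(-5))³ = (-5 + 0)³ = (-5)³ = -125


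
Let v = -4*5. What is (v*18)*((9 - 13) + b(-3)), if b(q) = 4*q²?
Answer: -11520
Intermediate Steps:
v = -20
(v*18)*((9 - 13) + b(-3)) = (-20*18)*((9 - 13) + 4*(-3)²) = -360*(-4 + 4*9) = -360*(-4 + 36) = -360*32 = -11520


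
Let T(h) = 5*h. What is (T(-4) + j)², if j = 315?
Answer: 87025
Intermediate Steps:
(T(-4) + j)² = (5*(-4) + 315)² = (-20 + 315)² = 295² = 87025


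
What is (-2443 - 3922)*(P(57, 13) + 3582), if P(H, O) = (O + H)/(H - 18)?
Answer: -889623320/39 ≈ -2.2811e+7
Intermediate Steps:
P(H, O) = (H + O)/(-18 + H)
(-2443 - 3922)*(P(57, 13) + 3582) = (-2443 - 3922)*((57 + 13)/(-18 + 57) + 3582) = -6365*(70/39 + 3582) = -6365*139768/39 = -889623320/39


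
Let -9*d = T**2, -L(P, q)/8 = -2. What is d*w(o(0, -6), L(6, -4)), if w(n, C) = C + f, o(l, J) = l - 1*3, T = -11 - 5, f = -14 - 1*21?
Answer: 4864/9 ≈ 540.44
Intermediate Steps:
f = -35 (f = -14 - 21 = -35)
L(P, q) = 16 (L(P, q) = -8*(-2) = 16)
T = -16
d = -256/9 (d = -1/9*(-16)**2 = -1/9*256 = -256/9 ≈ -28.444)
o(l, J) = -3 + l (o(l, J) = l - 3 = -3 + l)
w(n, C) = -35 + C (w(n, C) = C - 35 = -35 + C)
d*w(o(0, -6), L(6, -4)) = -256*(-35 + 16)/9 = -256/9*(-19) = 4864/9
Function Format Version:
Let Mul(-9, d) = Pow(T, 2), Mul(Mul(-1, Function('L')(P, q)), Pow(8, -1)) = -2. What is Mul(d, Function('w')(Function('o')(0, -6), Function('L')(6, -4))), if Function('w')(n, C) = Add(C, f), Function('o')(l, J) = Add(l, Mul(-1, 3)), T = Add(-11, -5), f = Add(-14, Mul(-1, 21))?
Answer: Rational(4864, 9) ≈ 540.44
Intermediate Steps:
f = -35 (f = Add(-14, -21) = -35)
Function('L')(P, q) = 16 (Function('L')(P, q) = Mul(-8, -2) = 16)
T = -16
d = Rational(-256, 9) (d = Mul(Rational(-1, 9), Pow(-16, 2)) = Mul(Rational(-1, 9), 256) = Rational(-256, 9) ≈ -28.444)
Function('o')(l, J) = Add(-3, l) (Function('o')(l, J) = Add(l, -3) = Add(-3, l))
Function('w')(n, C) = Add(-35, C) (Function('w')(n, C) = Add(C, -35) = Add(-35, C))
Mul(d, Function('w')(Function('o')(0, -6), Function('L')(6, -4))) = Mul(Rational(-256, 9), Add(-35, 16)) = Mul(Rational(-256, 9), -19) = Rational(4864, 9)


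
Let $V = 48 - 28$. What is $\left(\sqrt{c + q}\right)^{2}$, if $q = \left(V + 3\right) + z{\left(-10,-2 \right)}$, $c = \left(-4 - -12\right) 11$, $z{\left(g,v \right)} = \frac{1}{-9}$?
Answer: $\frac{998}{9} \approx 110.89$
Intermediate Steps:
$z{\left(g,v \right)} = - \frac{1}{9}$
$c = 88$ ($c = \left(-4 + 12\right) 11 = 8 \cdot 11 = 88$)
$V = 20$ ($V = 48 - 28 = 20$)
$q = \frac{206}{9}$ ($q = \left(20 + 3\right) - \frac{1}{9} = 23 - \frac{1}{9} = \frac{206}{9} \approx 22.889$)
$\left(\sqrt{c + q}\right)^{2} = \left(\sqrt{88 + \frac{206}{9}}\right)^{2} = \left(\sqrt{\frac{998}{9}}\right)^{2} = \left(\frac{\sqrt{998}}{3}\right)^{2} = \frac{998}{9}$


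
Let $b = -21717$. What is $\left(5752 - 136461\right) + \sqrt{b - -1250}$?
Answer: $-130709 + i \sqrt{20467} \approx -1.3071 \cdot 10^{5} + 143.06 i$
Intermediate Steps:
$\left(5752 - 136461\right) + \sqrt{b - -1250} = \left(5752 - 136461\right) + \sqrt{-21717 - -1250} = -130709 + \sqrt{-21717 + 1250} = -130709 + \sqrt{-20467} = -130709 + i \sqrt{20467}$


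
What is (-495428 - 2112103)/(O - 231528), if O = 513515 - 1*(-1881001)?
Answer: -869177/720996 ≈ -1.2055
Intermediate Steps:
O = 2394516 (O = 513515 + 1881001 = 2394516)
(-495428 - 2112103)/(O - 231528) = (-495428 - 2112103)/(2394516 - 231528) = -2607531/2162988 = -2607531*1/2162988 = -869177/720996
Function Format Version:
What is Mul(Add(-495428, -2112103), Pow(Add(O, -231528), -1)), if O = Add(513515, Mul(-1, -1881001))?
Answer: Rational(-869177, 720996) ≈ -1.2055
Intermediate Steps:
O = 2394516 (O = Add(513515, 1881001) = 2394516)
Mul(Add(-495428, -2112103), Pow(Add(O, -231528), -1)) = Mul(Add(-495428, -2112103), Pow(Add(2394516, -231528), -1)) = Mul(-2607531, Pow(2162988, -1)) = Mul(-2607531, Rational(1, 2162988)) = Rational(-869177, 720996)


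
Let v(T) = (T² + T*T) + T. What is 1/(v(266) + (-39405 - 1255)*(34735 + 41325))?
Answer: -1/3092457822 ≈ -3.2337e-10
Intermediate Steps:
v(T) = T + 2*T² (v(T) = (T² + T²) + T = 2*T² + T = T + 2*T²)
1/(v(266) + (-39405 - 1255)*(34735 + 41325)) = 1/(266*(1 + 2*266) + (-39405 - 1255)*(34735 + 41325)) = 1/(266*(1 + 532) - 40660*76060) = 1/(266*533 - 3092599600) = 1/(141778 - 3092599600) = 1/(-3092457822) = -1/3092457822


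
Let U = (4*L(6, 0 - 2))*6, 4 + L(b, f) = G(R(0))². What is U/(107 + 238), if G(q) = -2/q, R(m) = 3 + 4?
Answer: -1536/5635 ≈ -0.27258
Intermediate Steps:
R(m) = 7
L(b, f) = -192/49 (L(b, f) = -4 + (-2/7)² = -4 + 4/49 = -192/49)
U = -4608/49 (U = (4*(-192/49))*6 = -768/49*6 = -4608/49 ≈ -94.041)
U/(107 + 238) = -4608/(49*(107 + 238)) = -4608/49/345 = -4608/49*1/345 = -1536/5635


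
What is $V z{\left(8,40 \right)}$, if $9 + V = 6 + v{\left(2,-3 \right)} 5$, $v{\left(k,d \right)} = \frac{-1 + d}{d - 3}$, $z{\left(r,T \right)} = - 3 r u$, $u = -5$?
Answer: $40$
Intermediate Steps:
$z{\left(r,T \right)} = 15 r$ ($z{\left(r,T \right)} = - 3 r \left(-5\right) = 15 r$)
$v{\left(k,d \right)} = \frac{-1 + d}{-3 + d}$
$V = \frac{1}{3}$ ($V = -9 + \left(6 + \frac{-1 - 3}{-3 - 3} \cdot 5\right) = -9 + \left(6 + \frac{1}{-6} \left(-4\right) 5\right) = -9 + \left(6 + \left(- \frac{1}{6}\right) \left(-4\right) 5\right) = -9 + \left(6 + \frac{2}{3} \cdot 5\right) = -9 + \left(6 + \frac{10}{3}\right) = -9 + \frac{28}{3} = \frac{1}{3} \approx 0.33333$)
$V z{\left(8,40 \right)} = \frac{15 \cdot 8}{3} = \frac{1}{3} \cdot 120 = 40$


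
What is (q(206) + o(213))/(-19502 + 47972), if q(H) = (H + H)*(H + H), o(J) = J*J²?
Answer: 9833341/28470 ≈ 345.39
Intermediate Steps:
o(J) = J³
q(H) = 4*H² (q(H) = (2*H)*(2*H) = 4*H²)
(q(206) + o(213))/(-19502 + 47972) = (4*206² + 213³)/(-19502 + 47972) = (4*42436 + 9663597)/28470 = (169744 + 9663597)*(1/28470) = 9833341*(1/28470) = 9833341/28470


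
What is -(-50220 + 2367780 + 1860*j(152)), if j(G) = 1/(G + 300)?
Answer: -261884745/113 ≈ -2.3176e+6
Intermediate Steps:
j(G) = 1/(300 + G)
-(-50220 + 2367780 + 1860*j(152)) = -(-50220 + 2367780 + 1860/(300 + 152)) = -1860/(1/(1/452 + (1273 - 27))) = -1860/(1/(1/452 + 1246)) = -1860/(1/(563193/452)) = -1860/452/563193 = -1860*563193/452 = -261884745/113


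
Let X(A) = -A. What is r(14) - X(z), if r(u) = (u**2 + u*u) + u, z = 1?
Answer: 407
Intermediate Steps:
r(u) = u + 2*u**2 (r(u) = (u**2 + u**2) + u = 2*u**2 + u = u + 2*u**2)
r(14) - X(z) = 14*(1 + 2*14) - (-1) = 14*(1 + 28) - 1*(-1) = 14*29 + 1 = 406 + 1 = 407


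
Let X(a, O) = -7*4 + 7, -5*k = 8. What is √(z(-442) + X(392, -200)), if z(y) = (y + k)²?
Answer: √4918999/5 ≈ 443.58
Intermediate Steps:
k = -8/5 (k = -⅕*8 = -8/5 ≈ -1.6000)
X(a, O) = -21 (X(a, O) = -28 + 7 = -21)
z(y) = (-8/5 + y)² (z(y) = (y - 8/5)² = (-8/5 + y)²)
√(z(-442) + X(392, -200)) = √((-8 + 5*(-442))²/25 - 21) = √((-8 - 2210)²/25 - 21) = √((1/25)*(-2218)² - 21) = √((1/25)*4919524 - 21) = √(4919524/25 - 21) = √(4918999/25) = √4918999/5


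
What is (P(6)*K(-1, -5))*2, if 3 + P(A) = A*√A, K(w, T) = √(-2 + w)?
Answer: 6*I*(-√3 + 6*√2) ≈ 40.519*I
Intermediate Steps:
P(A) = -3 + A^(3/2) (P(A) = -3 + A*√A = -3 + A^(3/2))
(P(6)*K(-1, -5))*2 = ((-3 + 6^(3/2))*√(-2 - 1))*2 = ((-3 + 6*√6)*√(-3))*2 = ((-3 + 6*√6)*(I*√3))*2 = (I*√3*(-3 + 6*√6))*2 = 2*I*√3*(-3 + 6*√6)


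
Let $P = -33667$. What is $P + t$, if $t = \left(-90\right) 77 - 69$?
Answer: $-40666$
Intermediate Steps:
$t = -6999$ ($t = -6930 - 69 = -6999$)
$P + t = -33667 - 6999 = -40666$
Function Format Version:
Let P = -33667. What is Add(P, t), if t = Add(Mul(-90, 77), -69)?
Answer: -40666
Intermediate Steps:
t = -6999 (t = Add(-6930, -69) = -6999)
Add(P, t) = Add(-33667, -6999) = -40666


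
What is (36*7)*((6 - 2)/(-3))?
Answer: -336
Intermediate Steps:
(36*7)*((6 - 2)/(-3)) = 252*(4*(-1/3)) = 252*(-4/3) = -336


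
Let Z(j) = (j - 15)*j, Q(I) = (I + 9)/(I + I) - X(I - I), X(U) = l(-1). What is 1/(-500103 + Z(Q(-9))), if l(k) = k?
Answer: -1/500117 ≈ -1.9995e-6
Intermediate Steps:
X(U) = -1
Q(I) = 1 + (9 + I)/(2*I) (Q(I) = (I + 9)/(I + I) - 1*(-1) = (9 + I)/((2*I)) + 1 = (9 + I)*(1/(2*I)) + 1 = (9 + I)/(2*I) + 1 = 1 + (9 + I)/(2*I))
Z(j) = j*(-15 + j) (Z(j) = (-15 + j)*j = j*(-15 + j))
1/(-500103 + Z(Q(-9))) = 1/(-500103 + ((3/2)*(3 - 9)/(-9))*(-15 + (3/2)*(3 - 9)/(-9))) = 1/(-500103 + ((3/2)*(-⅑)*(-6))*(-15 + (3/2)*(-⅑)*(-6))) = 1/(-500103 + 1*(-15 + 1)) = 1/(-500103 + 1*(-14)) = 1/(-500103 - 14) = 1/(-500117) = -1/500117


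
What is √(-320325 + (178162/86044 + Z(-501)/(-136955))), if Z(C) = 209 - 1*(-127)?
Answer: I*√94522841155988030630/17178070 ≈ 565.97*I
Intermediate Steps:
Z(C) = 336 (Z(C) = 209 + 127 = 336)
√(-320325 + (178162/86044 + Z(-501)/(-136955))) = √(-320325 + (178162/86044 + 336/(-136955))) = √(-320325 + (178162*(1/86044) + 336*(-1/136955))) = √(-320325 + (89081/43022 - 48/19565)) = √(-320325 + 248686387/120246490) = √(-38517708222863/120246490) = I*√94522841155988030630/17178070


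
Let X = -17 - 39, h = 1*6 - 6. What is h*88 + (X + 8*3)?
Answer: -32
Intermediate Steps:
h = 0 (h = 6 - 6 = 0)
X = -56
h*88 + (X + 8*3) = 0*88 + (-56 + 8*3) = 0 + (-56 + 24) = 0 - 32 = -32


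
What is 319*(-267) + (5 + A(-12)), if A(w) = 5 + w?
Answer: -85175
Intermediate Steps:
319*(-267) + (5 + A(-12)) = 319*(-267) + (5 + (5 - 12)) = -85173 + (5 - 7) = -85173 - 2 = -85175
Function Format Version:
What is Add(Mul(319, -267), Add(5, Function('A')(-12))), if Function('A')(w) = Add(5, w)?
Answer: -85175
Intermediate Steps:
Add(Mul(319, -267), Add(5, Function('A')(-12))) = Add(Mul(319, -267), Add(5, Add(5, -12))) = Add(-85173, Add(5, -7)) = Add(-85173, -2) = -85175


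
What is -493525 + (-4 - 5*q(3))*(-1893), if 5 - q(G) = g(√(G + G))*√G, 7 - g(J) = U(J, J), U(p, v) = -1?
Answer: -438628 - 75720*√3 ≈ -5.6978e+5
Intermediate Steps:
g(J) = 8 (g(J) = 7 - 1*(-1) = 7 + 1 = 8)
q(G) = 5 - 8*√G
-493525 + (-4 - 5*q(3))*(-1893) = -493525 + (-4 - 5*(5 - 8*√3))*(-1893) = -493525 + (-4 + (-25 + 40*√3))*(-1893) = -493525 + (-29 + 40*√3)*(-1893) = -493525 + (54897 - 75720*√3) = -438628 - 75720*√3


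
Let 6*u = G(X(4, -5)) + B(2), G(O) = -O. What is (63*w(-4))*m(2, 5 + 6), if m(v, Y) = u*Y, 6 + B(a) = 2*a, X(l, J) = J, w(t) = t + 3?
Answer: -693/2 ≈ -346.50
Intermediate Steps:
w(t) = 3 + t
B(a) = -6 + 2*a
u = ½ (u = (-1*(-5) + (-6 + 2*2))/6 = (5 + (-6 + 4))/6 = (5 - 2)/6 = (⅙)*3 = ½ ≈ 0.50000)
m(v, Y) = Y/2
(63*w(-4))*m(2, 5 + 6) = (63*(3 - 4))*((5 + 6)/2) = (63*(-1))*((½)*11) = -63*11/2 = -693/2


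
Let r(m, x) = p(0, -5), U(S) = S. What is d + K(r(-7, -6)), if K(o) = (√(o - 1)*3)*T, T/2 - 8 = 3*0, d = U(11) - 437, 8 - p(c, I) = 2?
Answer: -426 + 48*√5 ≈ -318.67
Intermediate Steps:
p(c, I) = 6 (p(c, I) = 8 - 1*2 = 8 - 2 = 6)
r(m, x) = 6
d = -426 (d = 11 - 437 = -426)
T = 16 (T = 16 + 2*(3*0) = 16 + 2*0 = 16 + 0 = 16)
K(o) = 48*√(-1 + o) (K(o) = (√(o - 1)*3)*16 = (√(-1 + o)*3)*16 = (3*√(-1 + o))*16 = 48*√(-1 + o))
d + K(r(-7, -6)) = -426 + 48*√(-1 + 6) = -426 + 48*√5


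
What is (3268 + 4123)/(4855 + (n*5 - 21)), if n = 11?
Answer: 7391/4889 ≈ 1.5118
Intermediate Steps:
(3268 + 4123)/(4855 + (n*5 - 21)) = (3268 + 4123)/(4855 + (11*5 - 21)) = 7391/(4855 + (55 - 21)) = 7391/(4855 + 34) = 7391/4889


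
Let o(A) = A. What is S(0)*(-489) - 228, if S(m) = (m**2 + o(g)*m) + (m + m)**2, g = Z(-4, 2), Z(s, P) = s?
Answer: -228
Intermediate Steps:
g = -4
S(m) = -4*m + 5*m**2 (S(m) = (m**2 - 4*m) + (m + m)**2 = (m**2 - 4*m) + (2*m)**2 = (m**2 - 4*m) + 4*m**2 = -4*m + 5*m**2)
S(0)*(-489) - 228 = (0*(-4 + 5*0))*(-489) - 228 = (0*(-4 + 0))*(-489) - 228 = (0*(-4))*(-489) - 228 = 0*(-489) - 228 = 0 - 228 = -228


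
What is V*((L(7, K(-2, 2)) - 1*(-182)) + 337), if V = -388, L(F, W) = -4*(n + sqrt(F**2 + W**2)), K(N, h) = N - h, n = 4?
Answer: -195164 + 1552*sqrt(65) ≈ -1.8265e+5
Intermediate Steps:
L(F, W) = -16 - 4*sqrt(F**2 + W**2) (L(F, W) = -4*(4 + sqrt(F**2 + W**2)) = -16 - 4*sqrt(F**2 + W**2))
V*((L(7, K(-2, 2)) - 1*(-182)) + 337) = -388*(((-16 - 4*sqrt(7**2 + (-2 - 1*2)**2)) - 1*(-182)) + 337) = -388*(((-16 - 4*sqrt(49 + (-2 - 2)**2)) + 182) + 337) = -388*(((-16 - 4*sqrt(49 + (-4)**2)) + 182) + 337) = -388*(((-16 - 4*sqrt(49 + 16)) + 182) + 337) = -388*(((-16 - 4*sqrt(65)) + 182) + 337) = -388*((166 - 4*sqrt(65)) + 337) = -388*(503 - 4*sqrt(65)) = -195164 + 1552*sqrt(65)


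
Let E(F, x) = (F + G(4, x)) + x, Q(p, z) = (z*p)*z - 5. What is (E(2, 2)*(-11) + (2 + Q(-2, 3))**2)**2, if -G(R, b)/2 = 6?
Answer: 279841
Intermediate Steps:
G(R, b) = -12 (G(R, b) = -2*6 = -12)
Q(p, z) = -5 + p*z**2 (Q(p, z) = (p*z)*z - 5 = p*z**2 - 5 = -5 + p*z**2)
E(F, x) = -12 + F + x (E(F, x) = (F - 12) + x = (-12 + F) + x = -12 + F + x)
(E(2, 2)*(-11) + (2 + Q(-2, 3))**2)**2 = ((-12 + 2 + 2)*(-11) + (2 + (-5 - 2*3**2))**2)**2 = (-8*(-11) + (2 + (-5 - 2*9))**2)**2 = (88 + (2 + (-5 - 18))**2)**2 = (88 + (2 - 23)**2)**2 = (88 + (-21)**2)**2 = (88 + 441)**2 = 529**2 = 279841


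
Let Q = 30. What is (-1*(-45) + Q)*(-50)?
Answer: -3750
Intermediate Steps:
(-1*(-45) + Q)*(-50) = (-1*(-45) + 30)*(-50) = (45 + 30)*(-50) = 75*(-50) = -3750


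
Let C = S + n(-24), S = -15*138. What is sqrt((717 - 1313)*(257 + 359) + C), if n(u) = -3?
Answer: I*sqrt(369209) ≈ 607.63*I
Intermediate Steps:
S = -2070
C = -2073 (C = -2070 - 3 = -2073)
sqrt((717 - 1313)*(257 + 359) + C) = sqrt((717 - 1313)*(257 + 359) - 2073) = sqrt(-596*616 - 2073) = sqrt(-367136 - 2073) = sqrt(-369209) = I*sqrt(369209)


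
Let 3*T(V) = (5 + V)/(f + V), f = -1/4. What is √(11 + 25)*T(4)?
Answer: 24/5 ≈ 4.8000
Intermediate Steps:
f = -¼ (f = -1*¼ = -¼ ≈ -0.25000)
T(V) = (5 + V)/(3*(-¼ + V)) (T(V) = ((5 + V)/(-¼ + V))/3 = (5 + V)/(3*(-¼ + V)))
√(11 + 25)*T(4) = √(11 + 25)*(4*(5 + 4)/(3*(-1 + 4*4))) = √36*((4/3)*9/(-1 + 16)) = 6*((4/3)*9/15) = 6*((4/3)*(1/15)*9) = 6*(⅘) = 24/5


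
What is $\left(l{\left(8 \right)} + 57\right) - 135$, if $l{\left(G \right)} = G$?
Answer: $-70$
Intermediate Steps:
$\left(l{\left(8 \right)} + 57\right) - 135 = \left(8 + 57\right) - 135 = 65 - 135 = -70$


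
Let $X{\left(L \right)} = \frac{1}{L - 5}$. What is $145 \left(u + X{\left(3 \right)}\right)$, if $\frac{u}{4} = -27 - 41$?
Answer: $- \frac{79025}{2} \approx -39513.0$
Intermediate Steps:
$X{\left(L \right)} = \frac{1}{-5 + L}$ ($X{\left(L \right)} = \frac{1}{L - 5} = \frac{1}{-5 + L}$)
$u = -272$ ($u = 4 \left(-27 - 41\right) = 4 \left(-68\right) = -272$)
$145 \left(u + X{\left(3 \right)}\right) = 145 \left(-272 + \frac{1}{-5 + 3}\right) = 145 \left(-272 + \frac{1}{-2}\right) = 145 \left(-272 - \frac{1}{2}\right) = 145 \left(- \frac{545}{2}\right) = - \frac{79025}{2}$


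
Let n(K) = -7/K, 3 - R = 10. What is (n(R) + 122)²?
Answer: 15129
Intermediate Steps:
R = -7 (R = 3 - 1*10 = 3 - 10 = -7)
(n(R) + 122)² = (-7/(-7) + 122)² = (-7*(-⅐) + 122)² = (1 + 122)² = 123² = 15129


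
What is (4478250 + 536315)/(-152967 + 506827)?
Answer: 1002913/70772 ≈ 14.171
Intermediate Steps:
(4478250 + 536315)/(-152967 + 506827) = 5014565/353860 = 5014565*(1/353860) = 1002913/70772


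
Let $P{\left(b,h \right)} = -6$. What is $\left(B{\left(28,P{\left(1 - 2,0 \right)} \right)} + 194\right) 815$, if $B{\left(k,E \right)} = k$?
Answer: $180930$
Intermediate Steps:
$\left(B{\left(28,P{\left(1 - 2,0 \right)} \right)} + 194\right) 815 = \left(28 + 194\right) 815 = 222 \cdot 815 = 180930$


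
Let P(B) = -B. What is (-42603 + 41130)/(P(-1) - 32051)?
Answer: 1473/32050 ≈ 0.045959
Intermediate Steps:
(-42603 + 41130)/(P(-1) - 32051) = (-42603 + 41130)/(-1*(-1) - 32051) = -1473/(1 - 32051) = -1473/(-32050) = -1473*(-1/32050) = 1473/32050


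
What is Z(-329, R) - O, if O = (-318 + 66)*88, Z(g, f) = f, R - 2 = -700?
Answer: 21478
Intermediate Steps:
R = -698 (R = 2 - 700 = -698)
O = -22176 (O = -252*88 = -22176)
Z(-329, R) - O = -698 - 1*(-22176) = -698 + 22176 = 21478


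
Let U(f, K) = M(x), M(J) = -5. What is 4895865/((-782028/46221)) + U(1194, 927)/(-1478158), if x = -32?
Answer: -476488602946715/1646668012 ≈ -2.8937e+5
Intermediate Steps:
U(f, K) = -5
4895865/((-782028/46221)) + U(1194, 927)/(-1478158) = 4895865/((-782028/46221)) - 5/(-1478158) = 4895865/((-782028*1/46221)) - 5*(-1/1478158) = 4895865/(-260676/15407) + 5/1478158 = 4895865*(-15407/260676) + 5/1478158 = -644705915/2228 + 5/1478158 = -476488602946715/1646668012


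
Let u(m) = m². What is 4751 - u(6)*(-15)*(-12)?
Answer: -1729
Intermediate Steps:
4751 - u(6)*(-15)*(-12) = 4751 - 6²*(-15)*(-12) = 4751 - 36*(-15)*(-12) = 4751 - (-540)*(-12) = 4751 - 1*6480 = 4751 - 6480 = -1729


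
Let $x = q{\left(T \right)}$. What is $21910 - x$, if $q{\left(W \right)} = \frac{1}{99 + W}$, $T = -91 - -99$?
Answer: $\frac{2344369}{107} \approx 21910.0$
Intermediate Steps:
$T = 8$ ($T = -91 + 99 = 8$)
$x = \frac{1}{107}$ ($x = \frac{1}{99 + 8} = \frac{1}{107} \approx 0.0093458$)
$21910 - x = 21910 - \frac{1}{107} = \frac{2344369}{107}$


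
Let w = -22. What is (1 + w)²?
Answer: 441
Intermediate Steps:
(1 + w)² = (1 - 22)² = (-21)² = 441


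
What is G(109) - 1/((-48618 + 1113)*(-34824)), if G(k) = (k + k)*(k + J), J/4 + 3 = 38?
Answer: 89799479061839/1654314120 ≈ 54282.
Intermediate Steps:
J = 140 (J = -12 + 4*38 = -12 + 152 = 140)
G(k) = 2*k*(140 + k) (G(k) = (k + k)*(k + 140) = (2*k)*(140 + k) = 2*k*(140 + k))
G(109) - 1/((-48618 + 1113)*(-34824)) = 2*109*(140 + 109) - 1/((-48618 + 1113)*(-34824)) = 2*109*249 - (-1)/((-47505)*34824) = 54282 - (-1)*(-1)/(47505*34824) = 54282 - 1*1/1654314120 = 54282 - 1/1654314120 = 89799479061839/1654314120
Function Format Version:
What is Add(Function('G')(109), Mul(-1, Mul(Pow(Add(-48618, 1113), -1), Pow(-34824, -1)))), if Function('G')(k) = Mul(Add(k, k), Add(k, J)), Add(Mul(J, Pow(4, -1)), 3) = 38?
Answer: Rational(89799479061839, 1654314120) ≈ 54282.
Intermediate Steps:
J = 140 (J = Add(-12, Mul(4, 38)) = Add(-12, 152) = 140)
Function('G')(k) = Mul(2, k, Add(140, k)) (Function('G')(k) = Mul(Add(k, k), Add(k, 140)) = Mul(Mul(2, k), Add(140, k)) = Mul(2, k, Add(140, k)))
Add(Function('G')(109), Mul(-1, Mul(Pow(Add(-48618, 1113), -1), Pow(-34824, -1)))) = Add(Mul(2, 109, Add(140, 109)), Mul(-1, Mul(Pow(Add(-48618, 1113), -1), Pow(-34824, -1)))) = Add(Mul(2, 109, 249), Mul(-1, Mul(Pow(-47505, -1), Rational(-1, 34824)))) = Add(54282, Mul(-1, Mul(Rational(-1, 47505), Rational(-1, 34824)))) = Add(54282, Mul(-1, Rational(1, 1654314120))) = Add(54282, Rational(-1, 1654314120)) = Rational(89799479061839, 1654314120)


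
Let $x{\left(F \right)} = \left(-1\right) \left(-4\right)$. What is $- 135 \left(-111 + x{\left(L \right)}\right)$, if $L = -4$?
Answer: $14445$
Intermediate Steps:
$x{\left(F \right)} = 4$
$- 135 \left(-111 + x{\left(L \right)}\right) = - 135 \left(-111 + 4\right) = \left(-135\right) \left(-107\right) = 14445$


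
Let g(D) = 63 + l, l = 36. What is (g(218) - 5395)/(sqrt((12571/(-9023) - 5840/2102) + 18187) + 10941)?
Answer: -549488576119728/1135015354463143 + 5296*sqrt(1635192131774906110)/1135015354463143 ≈ -0.47816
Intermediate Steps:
g(D) = 99 (g(D) = 63 + 36 = 99)
(g(218) - 5395)/(sqrt((12571/(-9023) - 5840/2102) + 18187) + 10941) = (99 - 5395)/(sqrt((12571/(-9023) - 5840/2102) + 18187) + 10941) = -5296/(sqrt((12571*(-1/9023) - 5840*1/2102) + 18187) + 10941) = -5296/(sqrt((-12571/9023 - 2920/1051) + 18187) + 10941) = -5296/(sqrt(-39559281/9483173 + 18187) + 10941) = -5296/(sqrt(172430908070/9483173) + 10941) = -5296/(sqrt(1635192131774906110)/9483173 + 10941) = -5296/(10941 + sqrt(1635192131774906110)/9483173)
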